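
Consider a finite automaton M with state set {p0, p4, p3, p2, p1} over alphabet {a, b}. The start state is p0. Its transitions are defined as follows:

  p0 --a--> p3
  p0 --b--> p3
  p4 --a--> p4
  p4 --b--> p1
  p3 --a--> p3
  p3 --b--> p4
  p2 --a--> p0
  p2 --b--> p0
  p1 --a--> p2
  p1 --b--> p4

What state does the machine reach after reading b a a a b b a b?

p0

start at p0
read 'b': p0 → p3
read 'a': p3 → p3
read 'a': p3 → p3
read 'a': p3 → p3
read 'b': p3 → p4
read 'b': p4 → p1
read 'a': p1 → p2
read 'b': p2 → p0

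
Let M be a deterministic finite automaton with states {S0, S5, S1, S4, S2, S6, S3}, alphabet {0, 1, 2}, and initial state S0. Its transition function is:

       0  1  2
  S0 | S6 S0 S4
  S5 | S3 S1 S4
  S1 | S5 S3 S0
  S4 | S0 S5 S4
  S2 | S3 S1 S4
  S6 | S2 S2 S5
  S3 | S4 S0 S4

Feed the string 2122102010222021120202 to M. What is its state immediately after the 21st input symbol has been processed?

S3

Trace: S0 -2-> S4 -1-> S5 -2-> S4 -2-> S4 -1-> S5 -0-> S3 -2-> S4 -0-> S0 -1-> S0 -0-> S6 -2-> S5 -2-> S4 -2-> S4 -0-> S0 -2-> S4 -1-> S5 -1-> S1 -2-> S0 -0-> S6 -2-> S5 -0-> S3
After 21 symbols: S3.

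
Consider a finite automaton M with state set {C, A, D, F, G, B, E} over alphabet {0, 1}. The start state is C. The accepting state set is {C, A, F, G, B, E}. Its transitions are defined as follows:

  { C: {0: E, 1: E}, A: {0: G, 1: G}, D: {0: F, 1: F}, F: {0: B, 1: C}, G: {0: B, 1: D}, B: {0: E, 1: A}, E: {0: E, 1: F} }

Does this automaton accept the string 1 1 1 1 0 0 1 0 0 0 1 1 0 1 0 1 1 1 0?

Yes

start at C
read '1': C → E
read '1': E → F
read '1': F → C
read '1': C → E
read '0': E → E
read '0': E → E
read '1': E → F
read '0': F → B
read '0': B → E
read '0': E → E
read '1': E → F
read '1': F → C
read '0': C → E
read '1': E → F
read '0': F → B
read '1': B → A
read '1': A → G
read '1': G → D
read '0': D → F
End state F is accepting.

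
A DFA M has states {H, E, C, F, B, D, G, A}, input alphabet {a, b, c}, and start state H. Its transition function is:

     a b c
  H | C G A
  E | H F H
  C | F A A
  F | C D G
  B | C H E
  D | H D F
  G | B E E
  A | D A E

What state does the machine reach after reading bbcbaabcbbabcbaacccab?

H → G → E → H → G → B → C → A → E → F → D → H → G → E → F → C → F → G → E → H → C → A

A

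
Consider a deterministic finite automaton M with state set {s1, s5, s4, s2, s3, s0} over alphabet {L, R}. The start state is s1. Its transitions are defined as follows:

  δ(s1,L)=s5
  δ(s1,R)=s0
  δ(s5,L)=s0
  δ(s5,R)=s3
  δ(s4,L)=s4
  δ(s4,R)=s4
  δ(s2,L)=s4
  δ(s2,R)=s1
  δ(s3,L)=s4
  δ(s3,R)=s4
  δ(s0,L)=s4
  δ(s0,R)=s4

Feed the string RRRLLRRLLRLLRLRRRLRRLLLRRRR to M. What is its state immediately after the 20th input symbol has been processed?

s4

Trace: s1 -R-> s0 -R-> s4 -R-> s4 -L-> s4 -L-> s4 -R-> s4 -R-> s4 -L-> s4 -L-> s4 -R-> s4 -L-> s4 -L-> s4 -R-> s4 -L-> s4 -R-> s4 -R-> s4 -R-> s4 -L-> s4 -R-> s4 -R-> s4
After 20 symbols: s4.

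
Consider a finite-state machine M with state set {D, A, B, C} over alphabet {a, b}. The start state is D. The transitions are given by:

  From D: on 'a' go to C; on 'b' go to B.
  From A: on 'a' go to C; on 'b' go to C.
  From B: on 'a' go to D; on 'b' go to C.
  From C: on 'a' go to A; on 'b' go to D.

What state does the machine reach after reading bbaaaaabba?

start at D
read 'b': D → B
read 'b': B → C
read 'a': C → A
read 'a': A → C
read 'a': C → A
read 'a': A → C
read 'a': C → A
read 'b': A → C
read 'b': C → D
read 'a': D → C

C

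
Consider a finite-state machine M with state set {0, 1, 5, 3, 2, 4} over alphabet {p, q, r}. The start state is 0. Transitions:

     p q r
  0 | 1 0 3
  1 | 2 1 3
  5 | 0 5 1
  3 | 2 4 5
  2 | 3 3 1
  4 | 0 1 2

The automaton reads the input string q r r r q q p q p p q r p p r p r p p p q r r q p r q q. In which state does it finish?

1

start at 0
read 'q': 0 → 0
read 'r': 0 → 3
read 'r': 3 → 5
read 'r': 5 → 1
read 'q': 1 → 1
read 'q': 1 → 1
read 'p': 1 → 2
read 'q': 2 → 3
read 'p': 3 → 2
read 'p': 2 → 3
read 'q': 3 → 4
read 'r': 4 → 2
read 'p': 2 → 3
read 'p': 3 → 2
read 'r': 2 → 1
read 'p': 1 → 2
read 'r': 2 → 1
read 'p': 1 → 2
read 'p': 2 → 3
read 'p': 3 → 2
read 'q': 2 → 3
read 'r': 3 → 5
read 'r': 5 → 1
read 'q': 1 → 1
read 'p': 1 → 2
read 'r': 2 → 1
read 'q': 1 → 1
read 'q': 1 → 1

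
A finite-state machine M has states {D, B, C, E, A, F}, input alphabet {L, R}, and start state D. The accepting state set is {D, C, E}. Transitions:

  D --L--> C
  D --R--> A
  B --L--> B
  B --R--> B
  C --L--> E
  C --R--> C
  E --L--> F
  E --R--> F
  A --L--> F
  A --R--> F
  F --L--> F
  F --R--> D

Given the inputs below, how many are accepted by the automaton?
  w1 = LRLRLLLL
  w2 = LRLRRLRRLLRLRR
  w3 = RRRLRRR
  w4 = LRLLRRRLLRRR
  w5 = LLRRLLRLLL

w1: D → C → C → E → F → F → F → F → F  → end F, rejected
w2: D → C → C → E → F → D → C → C → C → E → F → D → C → C → C  → end C, accepted
w3: D → A → F → D → C → C → C → C  → end C, accepted
w4: D → C → C → E → F → D → A → F → F → F → D → A → F  → end F, rejected
w5: D → C → E → F → D → C → E → F → F → F → F  → end F, rejected

2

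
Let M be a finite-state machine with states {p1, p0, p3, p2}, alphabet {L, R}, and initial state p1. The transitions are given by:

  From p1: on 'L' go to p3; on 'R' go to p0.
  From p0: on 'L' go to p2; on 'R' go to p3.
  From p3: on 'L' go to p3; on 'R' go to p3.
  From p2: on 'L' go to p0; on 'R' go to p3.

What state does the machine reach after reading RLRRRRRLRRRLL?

start at p1
read 'R': p1 → p0
read 'L': p0 → p2
read 'R': p2 → p3
read 'R': p3 → p3
read 'R': p3 → p3
read 'R': p3 → p3
read 'R': p3 → p3
read 'L': p3 → p3
read 'R': p3 → p3
read 'R': p3 → p3
read 'R': p3 → p3
read 'L': p3 → p3
read 'L': p3 → p3

p3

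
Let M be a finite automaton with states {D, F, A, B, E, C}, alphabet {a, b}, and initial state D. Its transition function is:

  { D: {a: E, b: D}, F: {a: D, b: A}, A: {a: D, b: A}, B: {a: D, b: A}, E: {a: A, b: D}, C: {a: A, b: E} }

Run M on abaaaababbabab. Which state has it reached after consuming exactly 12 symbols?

D

Trace: D -a-> E -b-> D -a-> E -a-> A -a-> D -a-> E -b-> D -a-> E -b-> D -b-> D -a-> E -b-> D
After 12 symbols: D.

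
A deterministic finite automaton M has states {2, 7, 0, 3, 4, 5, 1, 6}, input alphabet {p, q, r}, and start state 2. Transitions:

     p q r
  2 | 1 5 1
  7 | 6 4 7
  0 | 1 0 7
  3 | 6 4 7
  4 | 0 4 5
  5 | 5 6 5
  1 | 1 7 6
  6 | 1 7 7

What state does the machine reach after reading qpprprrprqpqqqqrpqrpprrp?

2 → 5 → 5 → 5 → 5 → 5 → 5 → 5 → 5 → 5 → 6 → 1 → 7 → 4 → 4 → 4 → 5 → 5 → 6 → 7 → 6 → 1 → 6 → 7 → 6

6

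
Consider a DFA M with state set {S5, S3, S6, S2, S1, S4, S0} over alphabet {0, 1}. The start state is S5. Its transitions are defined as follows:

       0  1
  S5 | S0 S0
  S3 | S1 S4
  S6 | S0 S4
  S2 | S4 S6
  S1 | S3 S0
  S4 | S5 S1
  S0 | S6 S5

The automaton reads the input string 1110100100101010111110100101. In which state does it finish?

S5

Trace: S5 -1-> S0 -1-> S5 -1-> S0 -0-> S6 -1-> S4 -0-> S5 -0-> S0 -1-> S5 -0-> S0 -0-> S6 -1-> S4 -0-> S5 -1-> S0 -0-> S6 -1-> S4 -0-> S5 -1-> S0 -1-> S5 -1-> S0 -1-> S5 -1-> S0 -0-> S6 -1-> S4 -0-> S5 -0-> S0 -1-> S5 -0-> S0 -1-> S5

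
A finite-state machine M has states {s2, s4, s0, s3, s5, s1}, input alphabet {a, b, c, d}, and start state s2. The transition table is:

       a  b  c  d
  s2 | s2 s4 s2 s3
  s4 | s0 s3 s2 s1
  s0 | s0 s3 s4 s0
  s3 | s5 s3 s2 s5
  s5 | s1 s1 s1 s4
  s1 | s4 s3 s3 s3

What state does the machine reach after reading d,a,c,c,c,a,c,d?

start at s2
read 'd': s2 → s3
read 'a': s3 → s5
read 'c': s5 → s1
read 'c': s1 → s3
read 'c': s3 → s2
read 'a': s2 → s2
read 'c': s2 → s2
read 'd': s2 → s3

s3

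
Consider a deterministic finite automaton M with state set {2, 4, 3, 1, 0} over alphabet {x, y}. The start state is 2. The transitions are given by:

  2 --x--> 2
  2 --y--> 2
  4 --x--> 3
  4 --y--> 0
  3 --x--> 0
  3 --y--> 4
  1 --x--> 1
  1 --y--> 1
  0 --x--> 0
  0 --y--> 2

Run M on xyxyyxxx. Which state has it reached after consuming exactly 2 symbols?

Trace: 2 -x-> 2 -y-> 2
After 2 symbols: 2.

2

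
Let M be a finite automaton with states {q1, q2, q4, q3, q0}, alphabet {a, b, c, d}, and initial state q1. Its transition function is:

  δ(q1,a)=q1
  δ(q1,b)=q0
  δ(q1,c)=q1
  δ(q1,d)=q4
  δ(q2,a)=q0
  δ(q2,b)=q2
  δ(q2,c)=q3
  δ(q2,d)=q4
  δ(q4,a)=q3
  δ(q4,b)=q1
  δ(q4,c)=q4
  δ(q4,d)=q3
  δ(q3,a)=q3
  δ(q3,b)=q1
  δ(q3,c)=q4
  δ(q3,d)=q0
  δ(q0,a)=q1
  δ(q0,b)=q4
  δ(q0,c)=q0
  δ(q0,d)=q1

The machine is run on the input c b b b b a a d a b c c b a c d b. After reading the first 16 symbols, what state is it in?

Trace: q1 -c-> q1 -b-> q0 -b-> q4 -b-> q1 -b-> q0 -a-> q1 -a-> q1 -d-> q4 -a-> q3 -b-> q1 -c-> q1 -c-> q1 -b-> q0 -a-> q1 -c-> q1 -d-> q4
After 16 symbols: q4.

q4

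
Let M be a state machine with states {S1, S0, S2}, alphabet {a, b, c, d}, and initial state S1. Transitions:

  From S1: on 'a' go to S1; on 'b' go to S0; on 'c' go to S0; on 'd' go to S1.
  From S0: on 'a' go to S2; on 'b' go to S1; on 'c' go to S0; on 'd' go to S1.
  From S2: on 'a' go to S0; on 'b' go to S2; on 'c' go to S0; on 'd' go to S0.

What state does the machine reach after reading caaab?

S2

start at S1
read 'c': S1 → S0
read 'a': S0 → S2
read 'a': S2 → S0
read 'a': S0 → S2
read 'b': S2 → S2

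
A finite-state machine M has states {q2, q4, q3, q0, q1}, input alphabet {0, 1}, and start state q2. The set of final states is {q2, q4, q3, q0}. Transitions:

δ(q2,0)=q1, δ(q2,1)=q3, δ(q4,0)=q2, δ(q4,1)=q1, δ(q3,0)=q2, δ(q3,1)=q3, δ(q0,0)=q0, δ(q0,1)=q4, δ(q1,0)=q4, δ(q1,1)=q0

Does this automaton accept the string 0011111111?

Yes

start at q2
read '0': q2 → q1
read '0': q1 → q4
read '1': q4 → q1
read '1': q1 → q0
read '1': q0 → q4
read '1': q4 → q1
read '1': q1 → q0
read '1': q0 → q4
read '1': q4 → q1
read '1': q1 → q0
End state q0 is accepting.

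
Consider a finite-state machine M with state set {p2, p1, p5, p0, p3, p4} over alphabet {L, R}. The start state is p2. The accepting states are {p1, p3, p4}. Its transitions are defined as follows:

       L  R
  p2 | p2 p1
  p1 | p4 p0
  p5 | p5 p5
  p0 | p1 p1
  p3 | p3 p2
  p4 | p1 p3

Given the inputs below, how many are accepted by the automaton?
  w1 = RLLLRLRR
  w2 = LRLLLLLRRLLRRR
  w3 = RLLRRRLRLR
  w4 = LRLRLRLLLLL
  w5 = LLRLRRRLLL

w1: Trace: p2 -R-> p1 -L-> p4 -L-> p1 -L-> p4 -R-> p3 -L-> p3 -R-> p2 -R-> p1  → end p1, accepted
w2: Trace: p2 -L-> p2 -R-> p1 -L-> p4 -L-> p1 -L-> p4 -L-> p1 -L-> p4 -R-> p3 -R-> p2 -L-> p2 -L-> p2 -R-> p1 -R-> p0 -R-> p1  → end p1, accepted
w3: Trace: p2 -R-> p1 -L-> p4 -L-> p1 -R-> p0 -R-> p1 -R-> p0 -L-> p1 -R-> p0 -L-> p1 -R-> p0  → end p0, rejected
w4: Trace: p2 -L-> p2 -R-> p1 -L-> p4 -R-> p3 -L-> p3 -R-> p2 -L-> p2 -L-> p2 -L-> p2 -L-> p2 -L-> p2  → end p2, rejected
w5: Trace: p2 -L-> p2 -L-> p2 -R-> p1 -L-> p4 -R-> p3 -R-> p2 -R-> p1 -L-> p4 -L-> p1 -L-> p4  → end p4, accepted

3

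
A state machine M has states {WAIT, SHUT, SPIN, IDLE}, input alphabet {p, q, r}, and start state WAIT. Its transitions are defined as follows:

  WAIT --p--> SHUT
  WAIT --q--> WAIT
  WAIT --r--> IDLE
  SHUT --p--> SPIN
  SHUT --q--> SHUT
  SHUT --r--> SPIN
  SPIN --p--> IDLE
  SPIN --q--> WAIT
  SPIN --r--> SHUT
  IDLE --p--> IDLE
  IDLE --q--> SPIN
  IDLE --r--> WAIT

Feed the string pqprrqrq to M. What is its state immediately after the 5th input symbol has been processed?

SPIN

start at WAIT
read 'p': WAIT → SHUT
read 'q': SHUT → SHUT
read 'p': SHUT → SPIN
read 'r': SPIN → SHUT
read 'r': SHUT → SPIN
After 5 symbols: SPIN.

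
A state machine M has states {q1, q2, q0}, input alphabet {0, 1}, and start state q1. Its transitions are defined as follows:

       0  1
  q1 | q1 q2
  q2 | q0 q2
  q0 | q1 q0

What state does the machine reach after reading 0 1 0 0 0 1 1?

q2

Trace: q1 -0-> q1 -1-> q2 -0-> q0 -0-> q1 -0-> q1 -1-> q2 -1-> q2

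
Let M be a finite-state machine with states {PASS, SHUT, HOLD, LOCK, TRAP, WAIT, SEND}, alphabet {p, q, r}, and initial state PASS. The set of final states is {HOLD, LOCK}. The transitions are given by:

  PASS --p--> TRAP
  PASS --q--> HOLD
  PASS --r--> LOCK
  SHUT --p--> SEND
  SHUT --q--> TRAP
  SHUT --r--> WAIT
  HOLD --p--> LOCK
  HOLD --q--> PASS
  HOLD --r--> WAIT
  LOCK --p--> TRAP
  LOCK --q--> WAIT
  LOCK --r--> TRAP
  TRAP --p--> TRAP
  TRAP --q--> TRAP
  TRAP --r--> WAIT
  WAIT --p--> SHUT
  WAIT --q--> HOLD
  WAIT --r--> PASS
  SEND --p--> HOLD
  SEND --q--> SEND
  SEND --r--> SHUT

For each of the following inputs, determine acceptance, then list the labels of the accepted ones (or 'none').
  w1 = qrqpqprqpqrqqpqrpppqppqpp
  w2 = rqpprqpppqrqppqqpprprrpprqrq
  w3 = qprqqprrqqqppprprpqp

w1:
  start at PASS
  read 'q': PASS → HOLD
  read 'r': HOLD → WAIT
  read 'q': WAIT → HOLD
  read 'p': HOLD → LOCK
  read 'q': LOCK → WAIT
  read 'p': WAIT → SHUT
  read 'r': SHUT → WAIT
  read 'q': WAIT → HOLD
  read 'p': HOLD → LOCK
  read 'q': LOCK → WAIT
  read 'r': WAIT → PASS
  read 'q': PASS → HOLD
  read 'q': HOLD → PASS
  read 'p': PASS → TRAP
  read 'q': TRAP → TRAP
  read 'r': TRAP → WAIT
  read 'p': WAIT → SHUT
  read 'p': SHUT → SEND
  read 'p': SEND → HOLD
  read 'q': HOLD → PASS
  read 'p': PASS → TRAP
  read 'p': TRAP → TRAP
  read 'q': TRAP → TRAP
  read 'p': TRAP → TRAP
  read 'p': TRAP → TRAP
  end TRAP, rejected
w2:
  start at PASS
  read 'r': PASS → LOCK
  read 'q': LOCK → WAIT
  read 'p': WAIT → SHUT
  read 'p': SHUT → SEND
  read 'r': SEND → SHUT
  read 'q': SHUT → TRAP
  read 'p': TRAP → TRAP
  read 'p': TRAP → TRAP
  read 'p': TRAP → TRAP
  read 'q': TRAP → TRAP
  read 'r': TRAP → WAIT
  read 'q': WAIT → HOLD
  read 'p': HOLD → LOCK
  read 'p': LOCK → TRAP
  read 'q': TRAP → TRAP
  read 'q': TRAP → TRAP
  read 'p': TRAP → TRAP
  read 'p': TRAP → TRAP
  read 'r': TRAP → WAIT
  read 'p': WAIT → SHUT
  read 'r': SHUT → WAIT
  read 'r': WAIT → PASS
  read 'p': PASS → TRAP
  read 'p': TRAP → TRAP
  read 'r': TRAP → WAIT
  read 'q': WAIT → HOLD
  read 'r': HOLD → WAIT
  read 'q': WAIT → HOLD
  end HOLD, accepted
w3:
  start at PASS
  read 'q': PASS → HOLD
  read 'p': HOLD → LOCK
  read 'r': LOCK → TRAP
  read 'q': TRAP → TRAP
  read 'q': TRAP → TRAP
  read 'p': TRAP → TRAP
  read 'r': TRAP → WAIT
  read 'r': WAIT → PASS
  read 'q': PASS → HOLD
  read 'q': HOLD → PASS
  read 'q': PASS → HOLD
  read 'p': HOLD → LOCK
  read 'p': LOCK → TRAP
  read 'p': TRAP → TRAP
  read 'r': TRAP → WAIT
  read 'p': WAIT → SHUT
  read 'r': SHUT → WAIT
  read 'p': WAIT → SHUT
  read 'q': SHUT → TRAP
  read 'p': TRAP → TRAP
  end TRAP, rejected

w2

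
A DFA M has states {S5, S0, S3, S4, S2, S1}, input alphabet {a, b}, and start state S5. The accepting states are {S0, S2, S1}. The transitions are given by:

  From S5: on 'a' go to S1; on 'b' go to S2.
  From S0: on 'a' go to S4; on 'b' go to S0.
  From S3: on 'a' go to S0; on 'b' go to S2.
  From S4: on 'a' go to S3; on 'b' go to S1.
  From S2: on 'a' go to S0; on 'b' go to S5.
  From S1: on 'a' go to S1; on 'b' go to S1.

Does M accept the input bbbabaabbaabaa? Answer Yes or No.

Yes

S5 → S2 → S5 → S2 → S0 → S0 → S4 → S3 → S2 → S5 → S1 → S1 → S1 → S1 → S1
End state S1 is accepting.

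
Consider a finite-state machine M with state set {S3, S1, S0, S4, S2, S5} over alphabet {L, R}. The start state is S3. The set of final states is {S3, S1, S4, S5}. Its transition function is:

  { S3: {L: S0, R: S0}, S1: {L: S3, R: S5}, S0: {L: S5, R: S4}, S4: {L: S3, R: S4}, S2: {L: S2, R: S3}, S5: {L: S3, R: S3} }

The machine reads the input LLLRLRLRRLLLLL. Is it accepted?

S3 → S0 → S5 → S3 → S0 → S5 → S3 → S0 → S4 → S4 → S3 → S0 → S5 → S3 → S0
End state S0 is not accepting.

No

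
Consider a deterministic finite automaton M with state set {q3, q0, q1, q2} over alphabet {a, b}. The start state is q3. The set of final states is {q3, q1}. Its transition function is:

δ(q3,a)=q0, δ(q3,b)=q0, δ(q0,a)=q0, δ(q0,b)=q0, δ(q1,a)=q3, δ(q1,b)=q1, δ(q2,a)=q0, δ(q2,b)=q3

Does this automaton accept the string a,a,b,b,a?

No

start at q3
read 'a': q3 → q0
read 'a': q0 → q0
read 'b': q0 → q0
read 'b': q0 → q0
read 'a': q0 → q0
End state q0 is not accepting.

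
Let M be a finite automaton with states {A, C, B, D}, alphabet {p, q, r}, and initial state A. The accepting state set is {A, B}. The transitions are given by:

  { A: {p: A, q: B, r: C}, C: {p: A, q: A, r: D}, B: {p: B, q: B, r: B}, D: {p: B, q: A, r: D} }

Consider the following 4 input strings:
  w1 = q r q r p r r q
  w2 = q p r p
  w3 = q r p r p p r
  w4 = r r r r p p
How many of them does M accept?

w1: A → B → B → B → B → B → B → B → B  → end B, accepted
w2: A → B → B → B → B  → end B, accepted
w3: A → B → B → B → B → B → B → B  → end B, accepted
w4: A → C → D → D → D → B → B  → end B, accepted

4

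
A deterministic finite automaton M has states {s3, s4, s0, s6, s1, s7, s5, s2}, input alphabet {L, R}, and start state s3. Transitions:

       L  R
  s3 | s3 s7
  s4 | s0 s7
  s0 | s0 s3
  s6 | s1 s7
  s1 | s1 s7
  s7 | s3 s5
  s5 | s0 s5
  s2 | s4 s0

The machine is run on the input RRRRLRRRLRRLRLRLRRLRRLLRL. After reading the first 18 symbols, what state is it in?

s5

Trace: s3 -R-> s7 -R-> s5 -R-> s5 -R-> s5 -L-> s0 -R-> s3 -R-> s7 -R-> s5 -L-> s0 -R-> s3 -R-> s7 -L-> s3 -R-> s7 -L-> s3 -R-> s7 -L-> s3 -R-> s7 -R-> s5
After 18 symbols: s5.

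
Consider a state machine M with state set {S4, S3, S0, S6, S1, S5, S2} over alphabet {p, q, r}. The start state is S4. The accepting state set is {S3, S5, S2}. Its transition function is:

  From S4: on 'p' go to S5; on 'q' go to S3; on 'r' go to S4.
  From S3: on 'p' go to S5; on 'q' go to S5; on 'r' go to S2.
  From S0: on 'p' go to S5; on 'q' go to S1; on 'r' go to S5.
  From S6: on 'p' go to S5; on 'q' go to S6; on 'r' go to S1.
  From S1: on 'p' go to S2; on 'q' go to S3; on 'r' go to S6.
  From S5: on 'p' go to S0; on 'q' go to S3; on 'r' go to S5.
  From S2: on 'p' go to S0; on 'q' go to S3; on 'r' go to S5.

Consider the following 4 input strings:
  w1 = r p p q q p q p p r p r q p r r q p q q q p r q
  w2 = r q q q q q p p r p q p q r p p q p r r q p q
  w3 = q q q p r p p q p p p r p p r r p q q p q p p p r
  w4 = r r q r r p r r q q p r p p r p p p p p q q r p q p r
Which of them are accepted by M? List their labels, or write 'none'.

w1, w2, w3, w4

w1: Trace: S4 -r-> S4 -p-> S5 -p-> S0 -q-> S1 -q-> S3 -p-> S5 -q-> S3 -p-> S5 -p-> S0 -r-> S5 -p-> S0 -r-> S5 -q-> S3 -p-> S5 -r-> S5 -r-> S5 -q-> S3 -p-> S5 -q-> S3 -q-> S5 -q-> S3 -p-> S5 -r-> S5 -q-> S3  → end S3, accepted
w2: Trace: S4 -r-> S4 -q-> S3 -q-> S5 -q-> S3 -q-> S5 -q-> S3 -p-> S5 -p-> S0 -r-> S5 -p-> S0 -q-> S1 -p-> S2 -q-> S3 -r-> S2 -p-> S0 -p-> S5 -q-> S3 -p-> S5 -r-> S5 -r-> S5 -q-> S3 -p-> S5 -q-> S3  → end S3, accepted
w3: Trace: S4 -q-> S3 -q-> S5 -q-> S3 -p-> S5 -r-> S5 -p-> S0 -p-> S5 -q-> S3 -p-> S5 -p-> S0 -p-> S5 -r-> S5 -p-> S0 -p-> S5 -r-> S5 -r-> S5 -p-> S0 -q-> S1 -q-> S3 -p-> S5 -q-> S3 -p-> S5 -p-> S0 -p-> S5 -r-> S5  → end S5, accepted
w4: Trace: S4 -r-> S4 -r-> S4 -q-> S3 -r-> S2 -r-> S5 -p-> S0 -r-> S5 -r-> S5 -q-> S3 -q-> S5 -p-> S0 -r-> S5 -p-> S0 -p-> S5 -r-> S5 -p-> S0 -p-> S5 -p-> S0 -p-> S5 -p-> S0 -q-> S1 -q-> S3 -r-> S2 -p-> S0 -q-> S1 -p-> S2 -r-> S5  → end S5, accepted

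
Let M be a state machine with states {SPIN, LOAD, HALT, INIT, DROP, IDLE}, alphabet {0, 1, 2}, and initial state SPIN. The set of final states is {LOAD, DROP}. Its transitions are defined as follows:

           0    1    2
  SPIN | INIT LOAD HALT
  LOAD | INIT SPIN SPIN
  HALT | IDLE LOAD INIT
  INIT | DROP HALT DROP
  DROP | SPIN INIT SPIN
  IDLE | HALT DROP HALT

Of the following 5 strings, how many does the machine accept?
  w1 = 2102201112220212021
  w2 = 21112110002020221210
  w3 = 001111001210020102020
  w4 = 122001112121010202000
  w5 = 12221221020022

0

w1:
  start at SPIN
  read '2': SPIN → HALT
  read '1': HALT → LOAD
  read '0': LOAD → INIT
  read '2': INIT → DROP
  read '2': DROP → SPIN
  read '0': SPIN → INIT
  read '1': INIT → HALT
  read '1': HALT → LOAD
  read '1': LOAD → SPIN
  read '2': SPIN → HALT
  read '2': HALT → INIT
  read '2': INIT → DROP
  read '0': DROP → SPIN
  read '2': SPIN → HALT
  read '1': HALT → LOAD
  read '2': LOAD → SPIN
  read '0': SPIN → INIT
  read '2': INIT → DROP
  read '1': DROP → INIT
  end INIT, rejected
w2:
  start at SPIN
  read '2': SPIN → HALT
  read '1': HALT → LOAD
  read '1': LOAD → SPIN
  read '1': SPIN → LOAD
  read '2': LOAD → SPIN
  read '1': SPIN → LOAD
  read '1': LOAD → SPIN
  read '0': SPIN → INIT
  read '0': INIT → DROP
  read '0': DROP → SPIN
  read '2': SPIN → HALT
  read '0': HALT → IDLE
  read '2': IDLE → HALT
  read '0': HALT → IDLE
  read '2': IDLE → HALT
  read '2': HALT → INIT
  read '1': INIT → HALT
  read '2': HALT → INIT
  read '1': INIT → HALT
  read '0': HALT → IDLE
  end IDLE, rejected
w3:
  start at SPIN
  read '0': SPIN → INIT
  read '0': INIT → DROP
  read '1': DROP → INIT
  read '1': INIT → HALT
  read '1': HALT → LOAD
  read '1': LOAD → SPIN
  read '0': SPIN → INIT
  read '0': INIT → DROP
  read '1': DROP → INIT
  read '2': INIT → DROP
  read '1': DROP → INIT
  read '0': INIT → DROP
  read '0': DROP → SPIN
  read '2': SPIN → HALT
  read '0': HALT → IDLE
  read '1': IDLE → DROP
  read '0': DROP → SPIN
  read '2': SPIN → HALT
  read '0': HALT → IDLE
  read '2': IDLE → HALT
  read '0': HALT → IDLE
  end IDLE, rejected
w4:
  start at SPIN
  read '1': SPIN → LOAD
  read '2': LOAD → SPIN
  read '2': SPIN → HALT
  read '0': HALT → IDLE
  read '0': IDLE → HALT
  read '1': HALT → LOAD
  read '1': LOAD → SPIN
  read '1': SPIN → LOAD
  read '2': LOAD → SPIN
  read '1': SPIN → LOAD
  read '2': LOAD → SPIN
  read '1': SPIN → LOAD
  read '0': LOAD → INIT
  read '1': INIT → HALT
  read '0': HALT → IDLE
  read '2': IDLE → HALT
  read '0': HALT → IDLE
  read '2': IDLE → HALT
  read '0': HALT → IDLE
  read '0': IDLE → HALT
  read '0': HALT → IDLE
  end IDLE, rejected
w5:
  start at SPIN
  read '1': SPIN → LOAD
  read '2': LOAD → SPIN
  read '2': SPIN → HALT
  read '2': HALT → INIT
  read '1': INIT → HALT
  read '2': HALT → INIT
  read '2': INIT → DROP
  read '1': DROP → INIT
  read '0': INIT → DROP
  read '2': DROP → SPIN
  read '0': SPIN → INIT
  read '0': INIT → DROP
  read '2': DROP → SPIN
  read '2': SPIN → HALT
  end HALT, rejected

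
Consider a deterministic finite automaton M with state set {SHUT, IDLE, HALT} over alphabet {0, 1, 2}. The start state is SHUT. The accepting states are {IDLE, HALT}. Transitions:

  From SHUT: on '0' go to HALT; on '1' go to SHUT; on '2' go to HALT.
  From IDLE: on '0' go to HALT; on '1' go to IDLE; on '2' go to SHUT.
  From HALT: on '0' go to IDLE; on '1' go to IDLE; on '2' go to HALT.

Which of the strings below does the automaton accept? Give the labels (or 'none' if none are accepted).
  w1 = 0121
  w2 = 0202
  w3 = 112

w1: SHUT → HALT → IDLE → SHUT → SHUT  → end SHUT, rejected
w2: SHUT → HALT → HALT → IDLE → SHUT  → end SHUT, rejected
w3: SHUT → SHUT → SHUT → HALT  → end HALT, accepted

w3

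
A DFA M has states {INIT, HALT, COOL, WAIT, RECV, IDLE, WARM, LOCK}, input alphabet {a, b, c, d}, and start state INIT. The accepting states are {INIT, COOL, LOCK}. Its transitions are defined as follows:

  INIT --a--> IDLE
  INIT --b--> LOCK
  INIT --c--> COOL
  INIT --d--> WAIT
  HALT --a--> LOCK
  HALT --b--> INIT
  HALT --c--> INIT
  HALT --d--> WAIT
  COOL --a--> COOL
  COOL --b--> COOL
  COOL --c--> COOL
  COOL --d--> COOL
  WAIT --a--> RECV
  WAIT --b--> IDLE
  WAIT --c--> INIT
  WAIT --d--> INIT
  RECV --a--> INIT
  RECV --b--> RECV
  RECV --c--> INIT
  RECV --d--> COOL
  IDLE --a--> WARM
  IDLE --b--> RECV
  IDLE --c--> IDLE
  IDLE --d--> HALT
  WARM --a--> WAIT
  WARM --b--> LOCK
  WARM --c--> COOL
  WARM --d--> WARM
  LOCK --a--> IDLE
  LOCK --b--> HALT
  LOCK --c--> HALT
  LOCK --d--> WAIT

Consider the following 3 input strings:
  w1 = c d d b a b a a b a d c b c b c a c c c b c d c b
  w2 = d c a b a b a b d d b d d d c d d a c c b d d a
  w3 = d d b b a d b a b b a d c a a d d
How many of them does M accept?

w1: INIT → COOL → COOL → COOL → COOL → COOL → COOL → COOL → COOL → COOL → COOL → COOL → COOL → COOL → COOL → COOL → COOL → COOL → COOL → COOL → COOL → COOL → COOL → COOL → COOL → COOL  → end COOL, accepted
w2: INIT → WAIT → INIT → IDLE → RECV → INIT → LOCK → IDLE → RECV → COOL → COOL → COOL → COOL → COOL → COOL → COOL → COOL → COOL → COOL → COOL → COOL → COOL → COOL → COOL → COOL  → end COOL, accepted
w3: INIT → WAIT → INIT → LOCK → HALT → LOCK → WAIT → IDLE → WARM → LOCK → HALT → LOCK → WAIT → INIT → IDLE → WARM → WARM → WARM  → end WARM, rejected

2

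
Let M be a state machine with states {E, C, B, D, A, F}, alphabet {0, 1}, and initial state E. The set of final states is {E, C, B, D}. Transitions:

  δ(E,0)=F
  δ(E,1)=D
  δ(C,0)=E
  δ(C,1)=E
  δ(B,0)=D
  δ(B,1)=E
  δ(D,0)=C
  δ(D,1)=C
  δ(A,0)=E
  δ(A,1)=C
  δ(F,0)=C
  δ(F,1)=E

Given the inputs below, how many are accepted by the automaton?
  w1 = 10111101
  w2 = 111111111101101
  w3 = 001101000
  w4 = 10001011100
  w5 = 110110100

4

w1: E → D → C → E → D → C → E → F → E  → end E, accepted
w2: E → D → C → E → D → C → E → D → C → E → D → C → E → D → C → E  → end E, accepted
w3: E → F → C → E → D → C → E → F → C → E  → end E, accepted
w4: E → D → C → E → F → E → F → E → D → C → E → F  → end F, rejected
w5: E → D → C → E → D → C → E → D → C → E  → end E, accepted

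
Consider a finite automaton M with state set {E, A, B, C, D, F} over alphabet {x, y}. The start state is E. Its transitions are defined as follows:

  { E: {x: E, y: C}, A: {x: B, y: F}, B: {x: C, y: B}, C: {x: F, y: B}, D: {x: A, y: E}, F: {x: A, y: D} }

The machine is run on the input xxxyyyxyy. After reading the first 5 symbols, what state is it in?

B

Trace: E -x-> E -x-> E -x-> E -y-> C -y-> B
After 5 symbols: B.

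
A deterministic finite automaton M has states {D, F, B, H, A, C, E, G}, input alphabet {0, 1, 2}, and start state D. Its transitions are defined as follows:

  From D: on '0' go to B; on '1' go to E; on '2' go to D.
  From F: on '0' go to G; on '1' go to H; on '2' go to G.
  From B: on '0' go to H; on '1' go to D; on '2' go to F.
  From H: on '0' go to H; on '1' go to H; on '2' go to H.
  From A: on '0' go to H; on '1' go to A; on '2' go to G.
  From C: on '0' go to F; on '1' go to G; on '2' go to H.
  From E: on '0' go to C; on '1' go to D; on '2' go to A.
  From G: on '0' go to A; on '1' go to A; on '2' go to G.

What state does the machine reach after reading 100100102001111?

D → E → C → F → H → H → H → H → H → H → H → H → H → H → H → H

H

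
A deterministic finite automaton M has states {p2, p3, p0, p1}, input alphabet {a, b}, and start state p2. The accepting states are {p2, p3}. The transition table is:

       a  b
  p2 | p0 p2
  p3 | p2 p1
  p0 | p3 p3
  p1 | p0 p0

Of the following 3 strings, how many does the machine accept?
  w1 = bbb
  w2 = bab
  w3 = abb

2

w1: p2 → p2 → p2 → p2  → end p2, accepted
w2: p2 → p2 → p0 → p3  → end p3, accepted
w3: p2 → p0 → p3 → p1  → end p1, rejected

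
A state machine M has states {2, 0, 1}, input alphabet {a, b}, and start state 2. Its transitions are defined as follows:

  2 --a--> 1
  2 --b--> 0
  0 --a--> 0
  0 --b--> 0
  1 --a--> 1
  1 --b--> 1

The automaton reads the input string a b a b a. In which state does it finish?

start at 2
read 'a': 2 → 1
read 'b': 1 → 1
read 'a': 1 → 1
read 'b': 1 → 1
read 'a': 1 → 1

1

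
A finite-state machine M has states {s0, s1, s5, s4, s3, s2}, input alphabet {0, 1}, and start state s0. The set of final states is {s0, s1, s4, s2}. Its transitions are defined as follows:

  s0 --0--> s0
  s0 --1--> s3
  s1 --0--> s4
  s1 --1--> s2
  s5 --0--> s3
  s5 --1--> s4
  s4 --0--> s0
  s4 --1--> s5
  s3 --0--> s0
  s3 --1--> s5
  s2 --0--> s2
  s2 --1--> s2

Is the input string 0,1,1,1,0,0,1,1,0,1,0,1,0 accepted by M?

No

start at s0
read '0': s0 → s0
read '1': s0 → s3
read '1': s3 → s5
read '1': s5 → s4
read '0': s4 → s0
read '0': s0 → s0
read '1': s0 → s3
read '1': s3 → s5
read '0': s5 → s3
read '1': s3 → s5
read '0': s5 → s3
read '1': s3 → s5
read '0': s5 → s3
End state s3 is not accepting.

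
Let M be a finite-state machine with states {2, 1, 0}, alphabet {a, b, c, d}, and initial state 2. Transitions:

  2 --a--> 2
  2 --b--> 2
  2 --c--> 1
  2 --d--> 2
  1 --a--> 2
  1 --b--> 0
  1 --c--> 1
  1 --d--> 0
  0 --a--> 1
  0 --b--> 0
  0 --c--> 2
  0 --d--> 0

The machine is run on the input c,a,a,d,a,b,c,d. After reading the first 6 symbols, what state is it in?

2

2 → 1 → 2 → 2 → 2 → 2 → 2
After 6 symbols: 2.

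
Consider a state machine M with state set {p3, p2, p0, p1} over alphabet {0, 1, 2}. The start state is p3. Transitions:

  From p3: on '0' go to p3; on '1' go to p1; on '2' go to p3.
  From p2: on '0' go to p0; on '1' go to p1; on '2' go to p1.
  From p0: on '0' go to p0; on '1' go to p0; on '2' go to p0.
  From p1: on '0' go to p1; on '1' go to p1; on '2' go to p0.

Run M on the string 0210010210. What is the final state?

p3 → p3 → p3 → p1 → p1 → p1 → p1 → p1 → p0 → p0 → p0

p0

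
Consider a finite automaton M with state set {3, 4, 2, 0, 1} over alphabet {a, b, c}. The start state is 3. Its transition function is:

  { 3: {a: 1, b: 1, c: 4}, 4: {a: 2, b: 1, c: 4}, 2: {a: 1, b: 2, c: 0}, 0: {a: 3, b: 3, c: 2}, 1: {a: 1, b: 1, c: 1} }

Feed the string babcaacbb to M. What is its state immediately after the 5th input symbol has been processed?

1

start at 3
read 'b': 3 → 1
read 'a': 1 → 1
read 'b': 1 → 1
read 'c': 1 → 1
read 'a': 1 → 1
After 5 symbols: 1.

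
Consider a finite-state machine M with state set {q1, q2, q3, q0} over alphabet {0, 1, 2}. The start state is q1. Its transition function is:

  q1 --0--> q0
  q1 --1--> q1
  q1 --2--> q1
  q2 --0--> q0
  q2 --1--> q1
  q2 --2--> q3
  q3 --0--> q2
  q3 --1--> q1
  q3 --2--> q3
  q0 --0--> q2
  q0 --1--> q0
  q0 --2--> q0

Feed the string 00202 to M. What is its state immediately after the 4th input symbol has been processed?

q2

start at q1
read '0': q1 → q0
read '0': q0 → q2
read '2': q2 → q3
read '0': q3 → q2
After 4 symbols: q2.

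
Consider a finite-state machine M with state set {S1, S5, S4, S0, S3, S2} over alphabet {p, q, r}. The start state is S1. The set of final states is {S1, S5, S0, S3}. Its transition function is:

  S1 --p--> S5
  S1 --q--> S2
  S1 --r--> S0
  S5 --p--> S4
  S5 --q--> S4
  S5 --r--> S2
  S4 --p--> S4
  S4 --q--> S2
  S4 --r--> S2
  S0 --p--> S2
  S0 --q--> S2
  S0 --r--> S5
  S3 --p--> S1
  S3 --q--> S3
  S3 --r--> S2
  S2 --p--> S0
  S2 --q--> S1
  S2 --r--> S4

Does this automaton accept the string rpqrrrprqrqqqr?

Yes

Trace: S1 -r-> S0 -p-> S2 -q-> S1 -r-> S0 -r-> S5 -r-> S2 -p-> S0 -r-> S5 -q-> S4 -r-> S2 -q-> S1 -q-> S2 -q-> S1 -r-> S0
End state S0 is accepting.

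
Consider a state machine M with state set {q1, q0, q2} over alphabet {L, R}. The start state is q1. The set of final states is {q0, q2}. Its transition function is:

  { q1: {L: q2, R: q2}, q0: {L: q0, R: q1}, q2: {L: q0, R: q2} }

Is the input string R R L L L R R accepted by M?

start at q1
read 'R': q1 → q2
read 'R': q2 → q2
read 'L': q2 → q0
read 'L': q0 → q0
read 'L': q0 → q0
read 'R': q0 → q1
read 'R': q1 → q2
End state q2 is accepting.

Yes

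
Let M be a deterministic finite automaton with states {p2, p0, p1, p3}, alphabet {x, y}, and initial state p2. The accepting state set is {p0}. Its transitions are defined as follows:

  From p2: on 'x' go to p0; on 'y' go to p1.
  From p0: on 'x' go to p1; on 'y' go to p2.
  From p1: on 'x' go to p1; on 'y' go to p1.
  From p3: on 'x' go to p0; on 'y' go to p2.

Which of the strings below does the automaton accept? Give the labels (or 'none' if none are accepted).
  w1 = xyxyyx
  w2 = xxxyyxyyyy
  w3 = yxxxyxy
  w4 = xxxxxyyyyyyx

w1: p2 → p0 → p2 → p0 → p2 → p1 → p1  → end p1, rejected
w2: p2 → p0 → p1 → p1 → p1 → p1 → p1 → p1 → p1 → p1 → p1  → end p1, rejected
w3: p2 → p1 → p1 → p1 → p1 → p1 → p1 → p1  → end p1, rejected
w4: p2 → p0 → p1 → p1 → p1 → p1 → p1 → p1 → p1 → p1 → p1 → p1 → p1  → end p1, rejected

none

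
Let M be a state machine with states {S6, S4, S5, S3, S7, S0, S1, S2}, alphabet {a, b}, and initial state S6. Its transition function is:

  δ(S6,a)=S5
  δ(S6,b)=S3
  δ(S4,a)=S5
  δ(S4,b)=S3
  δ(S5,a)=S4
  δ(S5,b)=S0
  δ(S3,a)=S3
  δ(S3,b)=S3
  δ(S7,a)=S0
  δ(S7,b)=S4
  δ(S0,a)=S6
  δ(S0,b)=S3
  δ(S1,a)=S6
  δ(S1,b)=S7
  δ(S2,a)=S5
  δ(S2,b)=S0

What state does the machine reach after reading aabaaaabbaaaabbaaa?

S6 → S5 → S4 → S3 → S3 → S3 → S3 → S3 → S3 → S3 → S3 → S3 → S3 → S3 → S3 → S3 → S3 → S3 → S3

S3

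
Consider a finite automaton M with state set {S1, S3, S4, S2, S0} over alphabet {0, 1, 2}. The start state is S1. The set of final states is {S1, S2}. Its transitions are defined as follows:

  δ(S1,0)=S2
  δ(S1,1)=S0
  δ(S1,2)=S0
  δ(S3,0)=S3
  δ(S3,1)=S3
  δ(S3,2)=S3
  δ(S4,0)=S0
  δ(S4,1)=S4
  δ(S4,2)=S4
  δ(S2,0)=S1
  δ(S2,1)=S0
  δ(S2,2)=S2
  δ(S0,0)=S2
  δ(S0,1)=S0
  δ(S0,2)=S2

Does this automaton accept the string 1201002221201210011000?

Yes

Trace: S1 -1-> S0 -2-> S2 -0-> S1 -1-> S0 -0-> S2 -0-> S1 -2-> S0 -2-> S2 -2-> S2 -1-> S0 -2-> S2 -0-> S1 -1-> S0 -2-> S2 -1-> S0 -0-> S2 -0-> S1 -1-> S0 -1-> S0 -0-> S2 -0-> S1 -0-> S2
End state S2 is accepting.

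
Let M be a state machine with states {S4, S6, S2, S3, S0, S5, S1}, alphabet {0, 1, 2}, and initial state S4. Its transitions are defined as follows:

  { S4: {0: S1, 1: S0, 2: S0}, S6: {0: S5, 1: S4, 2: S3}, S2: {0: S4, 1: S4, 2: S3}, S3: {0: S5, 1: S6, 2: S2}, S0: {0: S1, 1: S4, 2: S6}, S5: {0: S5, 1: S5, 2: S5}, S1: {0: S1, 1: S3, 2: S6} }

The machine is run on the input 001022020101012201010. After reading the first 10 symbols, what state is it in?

S5

start at S4
read '0': S4 → S1
read '0': S1 → S1
read '1': S1 → S3
read '0': S3 → S5
read '2': S5 → S5
read '2': S5 → S5
read '0': S5 → S5
read '2': S5 → S5
read '0': S5 → S5
read '1': S5 → S5
After 10 symbols: S5.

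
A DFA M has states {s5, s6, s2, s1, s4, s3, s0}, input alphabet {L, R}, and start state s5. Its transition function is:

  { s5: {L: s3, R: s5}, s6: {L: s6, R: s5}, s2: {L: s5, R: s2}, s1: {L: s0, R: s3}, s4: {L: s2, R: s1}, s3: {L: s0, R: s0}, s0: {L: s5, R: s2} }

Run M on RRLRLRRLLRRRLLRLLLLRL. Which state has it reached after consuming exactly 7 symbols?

s5

Trace: s5 -R-> s5 -R-> s5 -L-> s3 -R-> s0 -L-> s5 -R-> s5 -R-> s5
After 7 symbols: s5.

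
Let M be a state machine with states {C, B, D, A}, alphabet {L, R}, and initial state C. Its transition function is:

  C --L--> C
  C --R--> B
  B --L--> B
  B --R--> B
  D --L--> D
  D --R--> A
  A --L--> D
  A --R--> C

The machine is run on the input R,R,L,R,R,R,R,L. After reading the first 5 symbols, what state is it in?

start at C
read 'R': C → B
read 'R': B → B
read 'L': B → B
read 'R': B → B
read 'R': B → B
After 5 symbols: B.

B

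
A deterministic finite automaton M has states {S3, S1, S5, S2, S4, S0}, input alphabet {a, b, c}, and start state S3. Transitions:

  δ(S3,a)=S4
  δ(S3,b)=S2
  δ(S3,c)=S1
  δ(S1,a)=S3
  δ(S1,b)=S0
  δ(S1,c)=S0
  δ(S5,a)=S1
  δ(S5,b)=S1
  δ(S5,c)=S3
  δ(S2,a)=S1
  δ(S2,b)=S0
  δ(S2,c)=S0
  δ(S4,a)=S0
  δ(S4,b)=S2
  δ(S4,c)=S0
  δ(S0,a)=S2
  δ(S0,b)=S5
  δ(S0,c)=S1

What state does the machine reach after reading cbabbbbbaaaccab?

S2

Trace: S3 -c-> S1 -b-> S0 -a-> S2 -b-> S0 -b-> S5 -b-> S1 -b-> S0 -b-> S5 -a-> S1 -a-> S3 -a-> S4 -c-> S0 -c-> S1 -a-> S3 -b-> S2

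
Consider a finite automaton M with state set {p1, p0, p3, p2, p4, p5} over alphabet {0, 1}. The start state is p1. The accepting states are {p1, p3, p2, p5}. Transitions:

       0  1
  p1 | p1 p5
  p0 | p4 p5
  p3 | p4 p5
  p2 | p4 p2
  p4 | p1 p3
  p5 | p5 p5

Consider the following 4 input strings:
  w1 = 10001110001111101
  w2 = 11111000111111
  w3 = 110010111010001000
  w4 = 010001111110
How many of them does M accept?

w1: Trace: p1 -1-> p5 -0-> p5 -0-> p5 -0-> p5 -1-> p5 -1-> p5 -1-> p5 -0-> p5 -0-> p5 -0-> p5 -1-> p5 -1-> p5 -1-> p5 -1-> p5 -1-> p5 -0-> p5 -1-> p5  → end p5, accepted
w2: Trace: p1 -1-> p5 -1-> p5 -1-> p5 -1-> p5 -1-> p5 -0-> p5 -0-> p5 -0-> p5 -1-> p5 -1-> p5 -1-> p5 -1-> p5 -1-> p5 -1-> p5  → end p5, accepted
w3: Trace: p1 -1-> p5 -1-> p5 -0-> p5 -0-> p5 -1-> p5 -0-> p5 -1-> p5 -1-> p5 -1-> p5 -0-> p5 -1-> p5 -0-> p5 -0-> p5 -0-> p5 -1-> p5 -0-> p5 -0-> p5 -0-> p5  → end p5, accepted
w4: Trace: p1 -0-> p1 -1-> p5 -0-> p5 -0-> p5 -0-> p5 -1-> p5 -1-> p5 -1-> p5 -1-> p5 -1-> p5 -1-> p5 -0-> p5  → end p5, accepted

4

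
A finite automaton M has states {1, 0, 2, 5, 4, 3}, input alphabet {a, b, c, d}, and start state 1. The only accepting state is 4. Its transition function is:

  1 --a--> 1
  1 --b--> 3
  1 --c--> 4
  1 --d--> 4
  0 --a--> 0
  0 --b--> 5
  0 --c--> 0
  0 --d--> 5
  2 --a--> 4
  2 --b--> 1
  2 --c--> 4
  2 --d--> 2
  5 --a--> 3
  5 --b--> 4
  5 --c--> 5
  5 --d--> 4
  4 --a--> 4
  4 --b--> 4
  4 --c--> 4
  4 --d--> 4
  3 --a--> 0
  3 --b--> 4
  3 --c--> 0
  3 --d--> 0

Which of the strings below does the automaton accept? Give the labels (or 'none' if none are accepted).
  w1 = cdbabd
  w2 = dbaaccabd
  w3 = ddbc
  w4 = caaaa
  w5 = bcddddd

w1, w2, w3, w4, w5

w1: 1 → 4 → 4 → 4 → 4 → 4 → 4  → end 4, accepted
w2: 1 → 4 → 4 → 4 → 4 → 4 → 4 → 4 → 4 → 4  → end 4, accepted
w3: 1 → 4 → 4 → 4 → 4  → end 4, accepted
w4: 1 → 4 → 4 → 4 → 4 → 4  → end 4, accepted
w5: 1 → 3 → 0 → 5 → 4 → 4 → 4 → 4  → end 4, accepted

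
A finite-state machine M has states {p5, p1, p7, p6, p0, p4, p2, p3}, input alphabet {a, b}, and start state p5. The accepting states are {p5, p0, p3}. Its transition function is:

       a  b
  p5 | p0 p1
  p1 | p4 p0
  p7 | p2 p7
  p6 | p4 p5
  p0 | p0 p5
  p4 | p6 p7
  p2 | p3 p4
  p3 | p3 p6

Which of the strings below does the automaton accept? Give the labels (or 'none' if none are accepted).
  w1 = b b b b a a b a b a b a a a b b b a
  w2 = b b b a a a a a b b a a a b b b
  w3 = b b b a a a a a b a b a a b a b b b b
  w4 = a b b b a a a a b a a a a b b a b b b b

w1: p5 → p1 → p0 → p5 → p1 → p4 → p6 → p5 → p0 → p5 → p0 → p5 → p0 → p0 → p0 → p5 → p1 → p0 → p0  → end p0, accepted
w2: p5 → p1 → p0 → p5 → p0 → p0 → p0 → p0 → p0 → p5 → p1 → p4 → p6 → p4 → p7 → p7 → p7  → end p7, rejected
w3: p5 → p1 → p0 → p5 → p0 → p0 → p0 → p0 → p0 → p5 → p0 → p5 → p0 → p0 → p5 → p0 → p5 → p1 → p0 → p5  → end p5, accepted
w4: p5 → p0 → p5 → p1 → p0 → p0 → p0 → p0 → p0 → p5 → p0 → p0 → p0 → p0 → p5 → p1 → p4 → p7 → p7 → p7 → p7  → end p7, rejected

w1, w3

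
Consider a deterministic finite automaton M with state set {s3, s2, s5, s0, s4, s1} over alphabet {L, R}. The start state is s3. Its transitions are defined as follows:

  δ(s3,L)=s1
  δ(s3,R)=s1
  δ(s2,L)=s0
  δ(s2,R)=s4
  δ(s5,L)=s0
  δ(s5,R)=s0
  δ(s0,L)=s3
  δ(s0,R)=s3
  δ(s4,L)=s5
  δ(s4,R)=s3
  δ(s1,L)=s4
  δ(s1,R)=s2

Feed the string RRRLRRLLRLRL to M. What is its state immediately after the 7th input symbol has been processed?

s1

Trace: s3 -R-> s1 -R-> s2 -R-> s4 -L-> s5 -R-> s0 -R-> s3 -L-> s1
After 7 symbols: s1.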